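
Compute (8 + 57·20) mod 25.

23

57·20 = 1140.
1140 = 45·25 + 15, so 1140 mod 25 = 15.
(8 + 15) mod 25 = 23.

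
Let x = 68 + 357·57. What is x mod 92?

357·57 = 20349.
20349 mod 92 = 17 (since 221·92 = 20332).
(68 + 17) mod 92 = 85.

85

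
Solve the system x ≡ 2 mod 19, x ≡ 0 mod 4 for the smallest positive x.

x ≡ 0 (mod 4) gives x ∈ {0, 4, 8, 12, 16, 20, 24, 28, …}.
The first of these with x mod 19 = 2 is 40.

40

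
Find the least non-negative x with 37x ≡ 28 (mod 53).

38

The inverse of 37 mod 53 is 43 (since 37·43 = 1591 ≡ 1).
So x ≡ 43·28 = 1204 ≡ 38 (mod 53).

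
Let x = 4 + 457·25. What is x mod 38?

29

457·25 = 11425.
11425 mod 38 = 25 (since 300·38 = 11400).
(4 + 25) mod 38 = 29.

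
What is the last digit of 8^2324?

6

The units digit of 8^n cycles with period 4: 8, 4, 2, 6, …
2324 leaves remainder 0 on division by 4, so 8^2324 ends in 6.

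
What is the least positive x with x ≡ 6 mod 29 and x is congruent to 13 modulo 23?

151

x ≡ 13 (mod 23) gives x ∈ {13, 36, 59, 82, 105, 128, 151}.
The first of these with x mod 29 = 6 is 151.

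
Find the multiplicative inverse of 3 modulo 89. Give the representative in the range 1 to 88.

30

3·30 = 90 = 1·89 + 1, so 3⁻¹ ≡ 30 (mod 89).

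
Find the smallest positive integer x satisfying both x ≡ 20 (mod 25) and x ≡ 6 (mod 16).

70

Since 16·11 ≡ 1 (mod 25), take x = 6 + 16·((20−6)·11 mod 25) = 6 + 16·4 = 70.
Check: 70 mod 25 = 20, 70 mod 16 = 6.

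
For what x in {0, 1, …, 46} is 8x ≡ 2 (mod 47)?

8⁻¹ ≡ 6 (mod 47) because 8·6 = 48 = 1·47 + 1.
So x ≡ 6·2 = 12 ≡ 12 (mod 47).

12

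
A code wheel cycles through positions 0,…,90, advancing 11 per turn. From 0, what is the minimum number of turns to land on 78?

11⁻¹ ≡ 58 (mod 91) because 11·58 = 638 = 7·91 + 1.
Multiplying both sides by 58: x ≡ 58·78 = 4524 ≡ 65 (mod 91).

65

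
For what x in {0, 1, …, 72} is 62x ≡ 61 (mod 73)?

62⁻¹ ≡ 53 (mod 73) because 62·53 = 3286 = 45·73 + 1.
Multiplying both sides by 53: x ≡ 53·61 = 3233 ≡ 21 (mod 73).

21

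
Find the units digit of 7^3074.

9

Last digits of 7^n: 7, 9, 3, 1 (period 4).
3074 mod 4 = 2, so the last digit matches 7^2 = 9.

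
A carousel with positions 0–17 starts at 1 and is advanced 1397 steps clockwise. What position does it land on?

12

1397 mod 18 = 11 (since 77·18 = 1386).
(1 + 11) mod 18 = 12.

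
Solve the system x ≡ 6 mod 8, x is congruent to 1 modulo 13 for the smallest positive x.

Since 13·5 ≡ 1 (mod 8), take x = 1 + 13·((6−1)·5 mod 8) = 1 + 13·1 = 14.
Check: 14 mod 8 = 6, 14 mod 13 = 1.

14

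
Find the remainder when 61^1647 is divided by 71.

42

Square-and-reduce mod 71: 61^1≡61, 61^2≡29, 61^4≡60, 61^8≡50, 61^16≡15, 61^32≡12, 61^64≡2, 61^128≡4, 61^256≡16, 61^512≡43, 61^1024≡3.
1647 = 1 + 2 + 4 + 8 + 32 + 64 + 512 + 1024, so 61^1647 ≡ 61·29·60·50·12·2·43·3 ≡ 42 (mod 71).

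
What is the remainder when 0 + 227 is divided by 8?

227 mod 8 = 3 (since 28·8 = 224).
(0 + 3) mod 8 = 3.

3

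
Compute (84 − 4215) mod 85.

34

Dividing 4215 by 85 gives quotient 49 and remainder 50.
(84 − 50) mod 85 = 34.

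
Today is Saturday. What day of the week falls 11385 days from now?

Tuesday

11385 = 1626·7 + 3, so 11385 mod 7 = 3.
Saturday + 3 days → Tuesday.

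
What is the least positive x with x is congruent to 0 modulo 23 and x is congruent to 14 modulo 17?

184

Since 17·19 ≡ 1 (mod 23), take x = 14 + 17·((0−14)·19 mod 23) = 14 + 17·10 = 184.
Check: 184 mod 23 = 0, 184 mod 17 = 14.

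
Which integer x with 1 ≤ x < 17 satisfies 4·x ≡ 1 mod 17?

17 = 4·4 + 1
4 = 4·1 + 0
Back-substituting gives 4·13 ≡ 1 (mod 17).

13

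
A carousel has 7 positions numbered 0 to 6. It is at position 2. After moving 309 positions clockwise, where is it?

3

309 − 44·7 = 1, so 309 ≡ 1 (mod 7).
(2 + 1) mod 7 = 3.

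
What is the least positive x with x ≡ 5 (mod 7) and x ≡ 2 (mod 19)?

Since 19·3 ≡ 1 (mod 7), take x = 2 + 19·((5−2)·3 mod 7) = 2 + 19·2 = 40.
Check: 40 mod 7 = 5, 40 mod 19 = 2.

40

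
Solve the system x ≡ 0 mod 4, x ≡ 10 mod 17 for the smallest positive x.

Since 17·1 ≡ 1 (mod 4), take x = 10 + 17·((0−10)·1 mod 4) = 10 + 17·2 = 44.
Check: 44 mod 4 = 0, 44 mod 17 = 10.

44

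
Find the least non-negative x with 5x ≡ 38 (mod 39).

31

The inverse of 5 mod 39 is 8 (since 5·8 = 40 ≡ 1).
Multiplying both sides by 8: x ≡ 8·38 = 304 ≡ 31 (mod 39).
Check: 5·31 = 155 = 3·39 + 38.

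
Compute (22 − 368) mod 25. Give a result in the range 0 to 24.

4

Dividing 368 by 25 gives quotient 14 and remainder 18.
(22 − 18) mod 25 = 4.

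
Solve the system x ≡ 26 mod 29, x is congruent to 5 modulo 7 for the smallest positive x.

26

Since 7·25 ≡ 1 (mod 29), take x = 5 + 7·((26−5)·25 mod 29) = 5 + 7·3 = 26.
Check: 26 mod 29 = 26, 26 mod 7 = 5.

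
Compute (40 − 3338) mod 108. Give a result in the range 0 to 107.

3338 = 30·108 + 98, so 3338 mod 108 = 98.
(40 − 98) mod 108 = 50.

50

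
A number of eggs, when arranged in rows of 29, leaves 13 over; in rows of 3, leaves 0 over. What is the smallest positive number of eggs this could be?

42

x ≡ 0 (mod 3) gives x ∈ {0, 3, 6, 9, 12, 15, 18, 21, …}.
The first of these with x mod 29 = 13 is 42.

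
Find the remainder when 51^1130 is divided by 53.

38

Successive squares of 51 mod 53: 51^1≡51, 51^2≡4, 51^4≡16, 51^8≡44, 51^16≡28, 51^32≡42, 51^64≡15, 51^128≡13, 51^256≡10, 51^512≡47, 51^1024≡36.
Since 1130 = 2 + 8 + 32 + 64 + 1024 in binary, 51^1130 ≡ 4·44·42·15·36 ≡ 38 (mod 53).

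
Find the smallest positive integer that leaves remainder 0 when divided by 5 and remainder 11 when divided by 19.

30

x ≡ 0 (mod 5) gives x ∈ {0, 5, 10, 15, 20, 25, 30}.
The first of these with x mod 19 = 11 is 30.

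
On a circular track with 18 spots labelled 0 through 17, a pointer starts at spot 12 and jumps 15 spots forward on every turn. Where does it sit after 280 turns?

280·15 = 4200.
Dividing 4200 by 18 gives quotient 233 and remainder 6.
(12 + 6) mod 18 = 0.

0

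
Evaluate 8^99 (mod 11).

Square-and-reduce mod 11: 8^1≡8, 8^2≡9, 8^4≡4, 8^8≡5, 8^16≡3, 8^32≡9, 8^64≡4.
Since 99 = 1 + 2 + 32 + 64 in binary, 8^99 ≡ 8·9·9·4 ≡ 7 (mod 11).

7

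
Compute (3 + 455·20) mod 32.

455·20 = 9100.
9100 − 284·32 = 12, so 9100 ≡ 12 (mod 32).
(3 + 12) mod 32 = 15.

15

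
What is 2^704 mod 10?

6

The units digit of 2^n cycles with period 4: 2, 4, 8, 6, …
704 mod 4 = 0, so the last digit matches 2^4 = 6.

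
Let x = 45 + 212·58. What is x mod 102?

101

212·58 = 12296.
12296 mod 102 = 56 (since 120·102 = 12240).
(45 + 56) mod 102 = 101.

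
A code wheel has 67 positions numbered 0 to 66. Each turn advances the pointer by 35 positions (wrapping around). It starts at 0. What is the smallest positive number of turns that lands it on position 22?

The inverse of 35 mod 67 is 23 (since 35·23 = 805 ≡ 1).
So x ≡ 23·22 = 506 ≡ 37 (mod 67).

37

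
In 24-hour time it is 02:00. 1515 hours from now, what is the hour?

5

1515 − 63·24 = 3, so 1515 ≡ 3 (mod 24).
(2 + 3) mod 24 = 5.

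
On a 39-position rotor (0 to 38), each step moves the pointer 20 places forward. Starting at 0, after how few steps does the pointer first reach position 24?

20⁻¹ ≡ 2 (mod 39) because 20·2 = 40 = 1·39 + 1.
So x ≡ 2·24 = 48 ≡ 9 (mod 39).
Check: 20·9 = 180 = 4·39 + 24.

9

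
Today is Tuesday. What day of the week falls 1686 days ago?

Dividing 1686 by 7 gives quotient 240 and remainder 6.
Tuesday − 6 days → Wednesday.

Wednesday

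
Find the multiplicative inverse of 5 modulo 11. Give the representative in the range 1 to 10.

11 = 2·5 + 1
5 = 5·1 + 0
Back-substituting gives 5·9 ≡ 1 (mod 11).

9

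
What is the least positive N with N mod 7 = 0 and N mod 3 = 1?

7

x ≡ 1 (mod 3) gives x ∈ {1, 4, 7}.
The first of these with x mod 7 = 0 is 7.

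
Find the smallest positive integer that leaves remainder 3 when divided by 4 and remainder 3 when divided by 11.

3

x ≡ 3 (mod 4) gives x ∈ {3}.
The first of these with x mod 11 = 3 is 3.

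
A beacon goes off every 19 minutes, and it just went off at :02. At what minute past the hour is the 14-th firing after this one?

28

14·19 = 266.
Dividing 266 by 60 gives quotient 4 and remainder 26.
(2 + 26) mod 60 = 28.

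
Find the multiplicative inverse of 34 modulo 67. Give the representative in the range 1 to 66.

2

34·2 = 68 = 1·67 + 1, so 34⁻¹ ≡ 2 (mod 67).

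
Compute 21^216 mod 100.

21

Square-and-reduce mod 100: 21^1≡21, 21^2≡41, 21^4≡81, 21^8≡61, 21^16≡21, 21^32≡41, 21^64≡81, 21^128≡61.
216 = 8 + 16 + 64 + 128, so 21^216 ≡ 61·21·81·61 ≡ 21 (mod 100).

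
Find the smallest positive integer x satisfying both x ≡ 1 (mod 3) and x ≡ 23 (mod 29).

52

x ≡ 1 (mod 3) gives x ∈ {1, 4, 7, 10, 13, 16, 19, 22, …}.
The first of these with x mod 29 = 23 is 52.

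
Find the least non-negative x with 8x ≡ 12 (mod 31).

17

8⁻¹ ≡ 4 (mod 31) because 8·4 = 32 = 1·31 + 1.
Multiplying both sides by 4: x ≡ 4·12 = 48 ≡ 17 (mod 31).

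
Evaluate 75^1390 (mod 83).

63

By repeated squaring mod 83: 75^1≡75, 75^2≡64, 75^4≡29, 75^8≡11, 75^16≡38, 75^32≡33, 75^64≡10, 75^128≡17, 75^256≡40, 75^512≡23, 75^1024≡31.
Since 1390 = 2 + 4 + 8 + 32 + 64 + 256 + 1024 in binary, 75^1390 ≡ 64·29·11·33·10·40·31 ≡ 63 (mod 83).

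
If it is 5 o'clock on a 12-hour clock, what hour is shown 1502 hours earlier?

3

1502 mod 12 = 2 (since 125·12 = 1500).
5 − 2 → 3 on a 12-hour dial.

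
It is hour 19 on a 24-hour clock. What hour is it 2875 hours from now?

14

2875 mod 24 = 19 (since 119·24 = 2856).
(19 + 19) mod 24 = 14.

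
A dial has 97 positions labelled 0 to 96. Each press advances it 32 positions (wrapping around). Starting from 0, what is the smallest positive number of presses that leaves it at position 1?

97 = 3·32 + 1
32 = 32·1 + 0
Back-substituting gives 32·94 ≡ 1 (mod 97).

94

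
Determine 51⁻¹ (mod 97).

78

97 = 1·51 + 46
51 = 1·46 + 5
46 = 9·5 + 1
5 = 5·1 + 0
Back-substituting gives 51·78 ≡ 1 (mod 97).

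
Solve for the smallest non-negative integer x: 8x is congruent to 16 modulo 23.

8⁻¹ ≡ 3 (mod 23) because 8·3 = 24 = 1·23 + 1.
So x ≡ 3·16 = 48 ≡ 2 (mod 23).

2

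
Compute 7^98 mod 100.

By repeated squaring mod 100: 7^1≡7, 7^2≡49, 7^4≡1, 7^8≡1, 7^16≡1, 7^32≡1, 7^64≡1.
Since 98 = 2 + 32 + 64 in binary, 7^98 ≡ 49·1·1 ≡ 49 (mod 100).

49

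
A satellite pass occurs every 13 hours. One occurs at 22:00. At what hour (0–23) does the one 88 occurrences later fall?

14

88·13 = 1144.
1144 mod 24 = 16 (since 47·24 = 1128).
(22 + 16) mod 24 = 14.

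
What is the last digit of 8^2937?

8

Last digits of 8^n: 8, 4, 2, 6 (period 4).
2937 leaves remainder 1 on division by 4, so 8^2937 ends in 8.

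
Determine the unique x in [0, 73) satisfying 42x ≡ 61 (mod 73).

31

The inverse of 42 mod 73 is 40 (since 42·40 = 1680 ≡ 1).
Multiplying both sides by 40: x ≡ 40·61 = 2440 ≡ 31 (mod 73).
Check: 42·31 = 1302 = 17·73 + 61.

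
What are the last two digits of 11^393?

31

Successive squares of 11 mod 100: 11^1≡11, 11^2≡21, 11^4≡41, 11^8≡81, 11^16≡61, 11^32≡21, 11^64≡41, 11^128≡81, 11^256≡61.
Since 393 = 1 + 8 + 128 + 256 in binary, 11^393 ≡ 11·81·81·61 ≡ 31 (mod 100).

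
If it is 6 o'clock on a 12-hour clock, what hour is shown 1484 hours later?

1484 = 123·12 + 8, so 1484 mod 12 = 8.
6 + 8 → 2 on a 12-hour dial.

2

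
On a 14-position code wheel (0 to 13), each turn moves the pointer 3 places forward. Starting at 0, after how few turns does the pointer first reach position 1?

5

The inverse of 3 mod 14 is 5 (since 3·5 = 15 ≡ 1).
So x ≡ 5·1 = 5 ≡ 5 (mod 14).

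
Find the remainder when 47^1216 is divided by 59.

By repeated squaring mod 59: 47^1≡47, 47^2≡26, 47^4≡27, 47^8≡21, 47^16≡28, 47^32≡17, 47^64≡53, 47^128≡36, 47^256≡57, 47^512≡4, 47^1024≡16.
1216 = 64 + 128 + 1024, so 47^1216 ≡ 53·36·16 ≡ 25 (mod 59).

25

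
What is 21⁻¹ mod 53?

48

53 = 2·21 + 11
21 = 1·11 + 10
11 = 1·10 + 1
10 = 10·1 + 0
Back-substituting gives 21·48 ≡ 1 (mod 53).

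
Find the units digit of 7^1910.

The units digit of 7^n cycles with period 4: 7, 9, 3, 1, …
1910 mod 4 = 2, so the last digit matches 7^2 = 9.

9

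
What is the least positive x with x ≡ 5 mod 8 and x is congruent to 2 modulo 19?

21

Since 19·3 ≡ 1 (mod 8), take x = 2 + 19·((5−2)·3 mod 8) = 2 + 19·1 = 21.
Check: 21 mod 8 = 5, 21 mod 19 = 2.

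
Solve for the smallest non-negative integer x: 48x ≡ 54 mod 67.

43

48⁻¹ ≡ 7 (mod 67) because 48·7 = 336 = 5·67 + 1.
Multiplying both sides by 7: x ≡ 7·54 = 378 ≡ 43 (mod 67).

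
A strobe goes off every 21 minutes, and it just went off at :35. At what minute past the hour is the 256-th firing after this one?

11

256·21 = 5376.
5376 mod 60 = 36 (since 89·60 = 5340).
(35 + 36) mod 60 = 11.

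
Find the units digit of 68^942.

4

The units digit of 68^n cycles with period 4: 8, 4, 2, 6, …
942 mod 4 = 2, so the last digit matches 8^2 = 4.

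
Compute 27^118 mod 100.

By repeated squaring mod 100: 27^1≡27, 27^2≡29, 27^4≡41, 27^8≡81, 27^16≡61, 27^32≡21, 27^64≡41.
Since 118 = 2 + 4 + 16 + 32 + 64 in binary, 27^118 ≡ 29·41·61·21·41 ≡ 69 (mod 100).

69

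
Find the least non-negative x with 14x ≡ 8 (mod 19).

14⁻¹ ≡ 15 (mod 19) because 14·15 = 210 = 11·19 + 1.
So x ≡ 15·8 = 120 ≡ 6 (mod 19).
Check: 14·6 = 84 = 4·19 + 8.

6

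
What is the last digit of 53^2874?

The units digit of 53^n cycles with period 4: 3, 9, 7, 1, …
2874 leaves remainder 2 on division by 4, so 53^2874 ends in 9.

9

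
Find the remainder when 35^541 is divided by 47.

By repeated squaring mod 47: 35^1≡35, 35^2≡3, 35^4≡9, 35^8≡34, 35^16≡28, 35^32≡32, 35^64≡37, 35^128≡6, 35^256≡36, 35^512≡27.
Since 541 = 1 + 4 + 8 + 16 + 512 in binary, 35^541 ≡ 35·9·34·28·27 ≡ 23 (mod 47).

23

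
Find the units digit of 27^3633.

Last digits of 7^n: 7, 9, 3, 1 (period 4).
3633 leaves remainder 1 on division by 4, so 27^3633 ends in 7.

7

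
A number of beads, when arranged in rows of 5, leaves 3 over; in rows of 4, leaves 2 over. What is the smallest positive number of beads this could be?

18

x ≡ 2 (mod 4) gives x ∈ {2, 6, 10, 14, 18}.
The first of these with x mod 5 = 3 is 18.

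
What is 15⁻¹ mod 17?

8

15·8 = 120 = 7·17 + 1, so 15⁻¹ ≡ 8 (mod 17).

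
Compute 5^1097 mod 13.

5

Square-and-reduce mod 13: 5^1≡5, 5^2≡12, 5^4≡1, 5^8≡1, 5^16≡1, 5^32≡1, 5^64≡1, 5^128≡1, 5^256≡1, 5^512≡1, 5^1024≡1.
Since 1097 = 1 + 8 + 64 + 1024 in binary, 5^1097 ≡ 5·1·1·1 ≡ 5 (mod 13).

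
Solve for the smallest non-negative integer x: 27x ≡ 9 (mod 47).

The inverse of 27 mod 47 is 7 (since 27·7 = 189 ≡ 1).
Multiplying both sides by 7: x ≡ 7·9 = 63 ≡ 16 (mod 47).

16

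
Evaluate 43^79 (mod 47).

Square-and-reduce mod 47: 43^1≡43, 43^2≡16, 43^4≡21, 43^8≡18, 43^16≡42, 43^32≡25, 43^64≡14.
79 = 1 + 2 + 4 + 8 + 64, so 43^79 ≡ 43·16·21·18·14 ≡ 41 (mod 47).

41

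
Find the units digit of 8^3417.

8

The units digit of 8^n cycles with period 4: 8, 4, 2, 6, …
3417 leaves remainder 1 on division by 4, so 8^3417 ends in 8.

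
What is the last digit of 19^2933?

9

Powers of 9 mod 10 repeat with period 2: 9, 1.
2933 mod 2 = 1, so the last digit matches 9^1 = 9.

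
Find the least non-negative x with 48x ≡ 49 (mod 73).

48⁻¹ ≡ 35 (mod 73) because 48·35 = 1680 = 23·73 + 1.
Multiplying both sides by 35: x ≡ 35·49 = 1715 ≡ 36 (mod 73).
Check: 48·36 = 1728 = 23·73 + 49.

36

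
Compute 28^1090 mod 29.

Successive squares of 28 mod 29: 28^1≡28, 28^2≡1, 28^4≡1, 28^8≡1, 28^16≡1, 28^32≡1, 28^64≡1, 28^128≡1, 28^256≡1, 28^512≡1, 28^1024≡1.
Since 1090 = 2 + 64 + 1024 in binary, 28^1090 ≡ 1·1·1 ≡ 1 (mod 29).

1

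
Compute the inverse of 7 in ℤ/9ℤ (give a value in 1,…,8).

4

7·4 = 28 = 3·9 + 1, so 7⁻¹ ≡ 4 (mod 9).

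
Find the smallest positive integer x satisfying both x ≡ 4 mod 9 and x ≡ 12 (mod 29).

x ≡ 4 (mod 9) gives x ∈ {4, 13, 22, 31, 40, 49, 58, 67, …}.
The first of these with x mod 29 = 12 is 157.

157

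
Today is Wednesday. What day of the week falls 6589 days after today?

Friday

6589 − 941·7 = 2, so 6589 ≡ 2 (mod 7).
Wednesday + 2 days → Friday.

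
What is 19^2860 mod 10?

Last digits of 9^n: 9, 1 (period 2).
2860 mod 2 = 0, so the last digit matches 9^2 = 1.

1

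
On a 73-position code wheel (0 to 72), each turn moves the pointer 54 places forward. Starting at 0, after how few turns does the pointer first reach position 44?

63

54⁻¹ ≡ 23 (mod 73) because 54·23 = 1242 = 17·73 + 1.
Multiplying both sides by 23: x ≡ 23·44 = 1012 ≡ 63 (mod 73).
Check: 54·63 = 3402 = 46·73 + 44.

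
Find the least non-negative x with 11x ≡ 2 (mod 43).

The inverse of 11 mod 43 is 4 (since 11·4 = 44 ≡ 1).
So x ≡ 4·2 = 8 ≡ 8 (mod 43).
Check: 11·8 = 88 = 2·43 + 2.

8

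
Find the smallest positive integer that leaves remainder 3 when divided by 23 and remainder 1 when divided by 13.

118

Since 13·16 ≡ 1 (mod 23), take x = 1 + 13·((3−1)·16 mod 23) = 1 + 13·9 = 118.
Check: 118 mod 23 = 3, 118 mod 13 = 1.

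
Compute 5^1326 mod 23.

Successive squares of 5 mod 23: 5^1≡5, 5^2≡2, 5^4≡4, 5^8≡16, 5^16≡3, 5^32≡9, 5^64≡12, 5^128≡6, 5^256≡13, 5^512≡8, 5^1024≡18.
Since 1326 = 2 + 4 + 8 + 32 + 256 + 1024 in binary, 5^1326 ≡ 2·4·16·9·13·18 ≡ 8 (mod 23).

8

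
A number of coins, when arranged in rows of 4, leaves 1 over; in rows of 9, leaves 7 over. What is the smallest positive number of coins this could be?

x ≡ 1 (mod 4) gives x ∈ {1, 5, 9, 13, 17, 21, 25}.
The first of these with x mod 9 = 7 is 25.

25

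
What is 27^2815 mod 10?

The units digit of 27^n cycles with period 4: 7, 9, 3, 1, …
2815 leaves remainder 3 on division by 4, so 27^2815 ends in 3.

3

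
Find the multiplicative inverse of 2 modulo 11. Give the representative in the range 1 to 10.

6

2·6 = 12 = 1·11 + 1, so 2⁻¹ ≡ 6 (mod 11).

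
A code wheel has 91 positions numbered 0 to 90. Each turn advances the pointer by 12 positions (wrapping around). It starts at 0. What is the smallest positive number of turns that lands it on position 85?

The inverse of 12 mod 91 is 38 (since 12·38 = 456 ≡ 1).
Multiplying both sides by 38: x ≡ 38·85 = 3230 ≡ 45 (mod 91).

45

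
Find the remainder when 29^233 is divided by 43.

Square-and-reduce mod 43: 29^1≡29, 29^2≡24, 29^4≡17, 29^8≡31, 29^16≡15, 29^32≡10, 29^64≡14, 29^128≡24.
Since 233 = 1 + 8 + 32 + 64 + 128 in binary, 29^233 ≡ 29·31·10·14·24 ≡ 19 (mod 43).

19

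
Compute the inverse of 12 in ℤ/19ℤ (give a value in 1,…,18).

8

19 = 1·12 + 7
12 = 1·7 + 5
7 = 1·5 + 2
5 = 2·2 + 1
2 = 2·1 + 0
Back-substituting gives 12·8 ≡ 1 (mod 19).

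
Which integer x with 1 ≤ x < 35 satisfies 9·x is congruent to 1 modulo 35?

4

9·4 = 36 = 1·35 + 1, so 9⁻¹ ≡ 4 (mod 35).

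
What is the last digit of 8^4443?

Last digits of 8^n: 8, 4, 2, 6 (period 4).
4443 leaves remainder 3 on division by 4, so 8^4443 ends in 2.

2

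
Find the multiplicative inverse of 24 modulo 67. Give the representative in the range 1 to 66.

24·14 = 336 = 5·67 + 1, so 24⁻¹ ≡ 14 (mod 67).

14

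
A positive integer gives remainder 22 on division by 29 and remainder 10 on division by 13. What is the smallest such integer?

x ≡ 10 (mod 13) gives x ∈ {10, 23, 36, 49, 62, 75, 88, 101, …}.
The first of these with x mod 29 = 22 is 283.

283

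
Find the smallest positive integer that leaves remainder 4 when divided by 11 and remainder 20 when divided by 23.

x ≡ 4 (mod 11) gives x ∈ {4, 15, 26, 37, 48, 59, 70, 81, …}.
The first of these with x mod 23 = 20 is 158.

158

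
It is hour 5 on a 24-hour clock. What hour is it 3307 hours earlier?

3307 = 137·24 + 19, so 3307 mod 24 = 19.
(5 − 19) mod 24 = 10.

10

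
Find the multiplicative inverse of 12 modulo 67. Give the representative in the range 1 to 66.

28

12·28 = 336 = 5·67 + 1, so 12⁻¹ ≡ 28 (mod 67).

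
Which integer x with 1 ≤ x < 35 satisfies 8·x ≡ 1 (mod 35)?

22

35 = 4·8 + 3
8 = 2·3 + 2
3 = 1·2 + 1
2 = 2·1 + 0
Back-substituting gives 8·22 ≡ 1 (mod 35).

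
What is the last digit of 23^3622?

9

Powers of 3 mod 10 repeat with period 4: 3, 9, 7, 1.
3622 leaves remainder 2 on division by 4, so 23^3622 ends in 9.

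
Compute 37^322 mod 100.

By repeated squaring mod 100: 37^1≡37, 37^2≡69, 37^4≡61, 37^8≡21, 37^16≡41, 37^32≡81, 37^64≡61, 37^128≡21, 37^256≡41.
Since 322 = 2 + 64 + 256 in binary, 37^322 ≡ 69·61·41 ≡ 69 (mod 100).

69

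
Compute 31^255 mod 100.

Square-and-reduce mod 100: 31^1≡31, 31^2≡61, 31^4≡21, 31^8≡41, 31^16≡81, 31^32≡61, 31^64≡21, 31^128≡41.
255 = 1 + 2 + 4 + 8 + 16 + 32 + 64 + 128, so 31^255 ≡ 31·61·21·41·81·61·21·41 ≡ 51 (mod 100).

51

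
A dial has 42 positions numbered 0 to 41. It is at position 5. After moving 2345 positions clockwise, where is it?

40

2345 = 55·42 + 35, so 2345 mod 42 = 35.
(5 + 35) mod 42 = 40.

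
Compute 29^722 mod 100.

41

Square-and-reduce mod 100: 29^1≡29, 29^2≡41, 29^4≡81, 29^8≡61, 29^16≡21, 29^32≡41, 29^64≡81, 29^128≡61, 29^256≡21, 29^512≡41.
722 = 2 + 16 + 64 + 128 + 512, so 29^722 ≡ 41·21·81·61·41 ≡ 41 (mod 100).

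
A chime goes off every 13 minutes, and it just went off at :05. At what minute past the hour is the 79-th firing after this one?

12

79·13 = 1027.
1027 − 17·60 = 7, so 1027 ≡ 7 (mod 60).
(5 + 7) mod 60 = 12.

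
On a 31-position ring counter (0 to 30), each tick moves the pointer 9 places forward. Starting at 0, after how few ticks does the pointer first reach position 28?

9⁻¹ ≡ 7 (mod 31) because 9·7 = 63 = 2·31 + 1.
So x ≡ 7·28 = 196 ≡ 10 (mod 31).
Check: 9·10 = 90 = 2·31 + 28.

10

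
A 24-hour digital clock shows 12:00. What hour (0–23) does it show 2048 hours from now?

20

2048 − 85·24 = 8, so 2048 ≡ 8 (mod 24).
(12 + 8) mod 24 = 20.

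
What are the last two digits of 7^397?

Square-and-reduce mod 100: 7^1≡7, 7^2≡49, 7^4≡1, 7^8≡1, 7^16≡1, 7^32≡1, 7^64≡1, 7^128≡1, 7^256≡1.
Since 397 = 1 + 4 + 8 + 128 + 256 in binary, 7^397 ≡ 7·1·1·1·1 ≡ 7 (mod 100).

07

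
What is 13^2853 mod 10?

Powers of 3 mod 10 repeat with period 4: 3, 9, 7, 1.
2853 leaves remainder 1 on division by 4, so 13^2853 ends in 3.

3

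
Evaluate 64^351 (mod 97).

47

Square-and-reduce mod 97: 64^1≡64, 64^2≡22, 64^4≡96, 64^8≡1, 64^16≡1, 64^32≡1, 64^64≡1, 64^128≡1, 64^256≡1.
Since 351 = 1 + 2 + 4 + 8 + 16 + 64 + 256 in binary, 64^351 ≡ 64·22·96·1·1·1·1 ≡ 47 (mod 97).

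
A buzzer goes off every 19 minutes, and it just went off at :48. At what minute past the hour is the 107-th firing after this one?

107·19 = 2033.
2033 mod 60 = 53 (since 33·60 = 1980).
(48 + 53) mod 60 = 41.

41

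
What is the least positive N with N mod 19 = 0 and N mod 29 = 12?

x ≡ 0 (mod 19) gives x ∈ {0, 19, 38, 57, 76, 95, 114, 133, …}.
The first of these with x mod 29 = 12 is 418.

418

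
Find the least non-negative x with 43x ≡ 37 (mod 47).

26

43⁻¹ ≡ 35 (mod 47) because 43·35 = 1505 = 32·47 + 1.
Multiplying both sides by 35: x ≡ 35·37 = 1295 ≡ 26 (mod 47).
Check: 43·26 = 1118 = 23·47 + 37.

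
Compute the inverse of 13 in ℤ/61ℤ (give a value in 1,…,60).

61 = 4·13 + 9
13 = 1·9 + 4
9 = 2·4 + 1
4 = 4·1 + 0
Back-substituting gives 13·47 ≡ 1 (mod 61).

47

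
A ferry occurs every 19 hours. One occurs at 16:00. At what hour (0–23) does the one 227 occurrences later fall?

227·19 = 4313.
4313 − 179·24 = 17, so 4313 ≡ 17 (mod 24).
(16 + 17) mod 24 = 9.

9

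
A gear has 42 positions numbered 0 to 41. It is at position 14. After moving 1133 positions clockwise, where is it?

1133 − 26·42 = 41, so 1133 ≡ 41 (mod 42).
(14 + 41) mod 42 = 13.

13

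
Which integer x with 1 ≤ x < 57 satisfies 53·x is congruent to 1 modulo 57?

14

53·14 = 742 = 13·57 + 1, so 53⁻¹ ≡ 14 (mod 57).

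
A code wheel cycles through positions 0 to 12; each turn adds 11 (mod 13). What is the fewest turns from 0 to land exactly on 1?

13 = 1·11 + 2
11 = 5·2 + 1
2 = 2·1 + 0
Back-substituting gives 11·6 ≡ 1 (mod 13).

6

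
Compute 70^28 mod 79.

By repeated squaring mod 79: 70^1≡70, 70^2≡2, 70^4≡4, 70^8≡16, 70^16≡19.
28 = 4 + 8 + 16, so 70^28 ≡ 4·16·19 ≡ 31 (mod 79).

31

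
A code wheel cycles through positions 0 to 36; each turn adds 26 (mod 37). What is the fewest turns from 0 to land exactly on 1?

37 = 1·26 + 11
26 = 2·11 + 4
11 = 2·4 + 3
4 = 1·3 + 1
3 = 3·1 + 0
Back-substituting gives 26·10 ≡ 1 (mod 37).

10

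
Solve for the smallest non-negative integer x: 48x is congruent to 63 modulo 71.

48⁻¹ ≡ 37 (mod 71) because 48·37 = 1776 = 25·71 + 1.
Multiplying both sides by 37: x ≡ 37·63 = 2331 ≡ 59 (mod 71).

59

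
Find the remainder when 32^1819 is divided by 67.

41

By repeated squaring mod 67: 32^1≡32, 32^2≡19, 32^4≡26, 32^8≡6, 32^16≡36, 32^32≡23, 32^64≡60, 32^128≡49, 32^256≡56, 32^512≡54, 32^1024≡35.
Since 1819 = 1 + 2 + 8 + 16 + 256 + 512 + 1024 in binary, 32^1819 ≡ 32·19·6·36·56·54·35 ≡ 41 (mod 67).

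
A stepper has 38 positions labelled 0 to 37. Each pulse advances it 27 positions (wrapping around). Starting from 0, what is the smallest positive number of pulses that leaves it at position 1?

31

27·31 = 837 = 22·38 + 1, so 27⁻¹ ≡ 31 (mod 38).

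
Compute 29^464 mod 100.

Square-and-reduce mod 100: 29^1≡29, 29^2≡41, 29^4≡81, 29^8≡61, 29^16≡21, 29^32≡41, 29^64≡81, 29^128≡61, 29^256≡21.
464 = 16 + 64 + 128 + 256, so 29^464 ≡ 21·81·61·21 ≡ 81 (mod 100).

81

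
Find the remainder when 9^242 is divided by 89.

88

By repeated squaring mod 89: 9^1≡9, 9^2≡81, 9^4≡64, 9^8≡2, 9^16≡4, 9^32≡16, 9^64≡78, 9^128≡32.
242 = 2 + 16 + 32 + 64 + 128, so 9^242 ≡ 81·4·16·78·32 ≡ 88 (mod 89).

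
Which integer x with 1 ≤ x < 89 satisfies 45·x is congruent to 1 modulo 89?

45·2 = 90 = 1·89 + 1, so 45⁻¹ ≡ 2 (mod 89).

2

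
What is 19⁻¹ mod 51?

43

51 = 2·19 + 13
19 = 1·13 + 6
13 = 2·6 + 1
6 = 6·1 + 0
Back-substituting gives 19·43 ≡ 1 (mod 51).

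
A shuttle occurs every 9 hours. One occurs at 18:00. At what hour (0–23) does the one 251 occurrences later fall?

21

251·9 = 2259.
2259 mod 24 = 3 (since 94·24 = 2256).
(18 + 3) mod 24 = 21.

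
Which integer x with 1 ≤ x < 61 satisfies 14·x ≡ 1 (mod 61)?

61 = 4·14 + 5
14 = 2·5 + 4
5 = 1·4 + 1
4 = 4·1 + 0
Back-substituting gives 14·48 ≡ 1 (mod 61).

48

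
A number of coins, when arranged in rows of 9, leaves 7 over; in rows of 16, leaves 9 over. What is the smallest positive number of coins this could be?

25

x ≡ 7 (mod 9) gives x ∈ {7, 16, 25}.
The first of these with x mod 16 = 9 is 25.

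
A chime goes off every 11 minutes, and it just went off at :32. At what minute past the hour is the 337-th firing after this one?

337·11 = 3707.
3707 mod 60 = 47 (since 61·60 = 3660).
(32 + 47) mod 60 = 19.

19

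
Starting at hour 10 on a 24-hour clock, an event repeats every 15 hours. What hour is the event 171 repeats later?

171·15 = 2565.
2565 mod 24 = 21 (since 106·24 = 2544).
(10 + 21) mod 24 = 7.

7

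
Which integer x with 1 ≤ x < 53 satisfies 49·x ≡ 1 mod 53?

49·13 = 637 = 12·53 + 1, so 49⁻¹ ≡ 13 (mod 53).

13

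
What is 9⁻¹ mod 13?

3

9·3 = 27 = 2·13 + 1, so 9⁻¹ ≡ 3 (mod 13).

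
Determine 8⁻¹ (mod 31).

4

31 = 3·8 + 7
8 = 1·7 + 1
7 = 7·1 + 0
Back-substituting gives 8·4 ≡ 1 (mod 31).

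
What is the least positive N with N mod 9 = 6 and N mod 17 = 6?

x ≡ 6 (mod 9) gives x ∈ {6}.
The first of these with x mod 17 = 6 is 6.

6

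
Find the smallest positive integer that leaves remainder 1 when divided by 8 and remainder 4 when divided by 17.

Since 17·1 ≡ 1 (mod 8), take x = 4 + 17·((1−4)·1 mod 8) = 4 + 17·5 = 89.
Check: 89 mod 8 = 1, 89 mod 17 = 4.

89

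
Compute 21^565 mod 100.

Square-and-reduce mod 100: 21^1≡21, 21^2≡41, 21^4≡81, 21^8≡61, 21^16≡21, 21^32≡41, 21^64≡81, 21^128≡61, 21^256≡21, 21^512≡41.
565 = 1 + 4 + 16 + 32 + 512, so 21^565 ≡ 21·81·21·41·41 ≡ 1 (mod 100).

1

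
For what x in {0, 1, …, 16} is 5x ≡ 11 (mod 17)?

The inverse of 5 mod 17 is 7 (since 5·7 = 35 ≡ 1).
Multiplying both sides by 7: x ≡ 7·11 = 77 ≡ 9 (mod 17).

9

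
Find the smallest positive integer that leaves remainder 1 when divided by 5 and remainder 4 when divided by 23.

96

x ≡ 1 (mod 5) gives x ∈ {1, 6, 11, 16, 21, 26, 31, 36, …}.
The first of these with x mod 23 = 4 is 96.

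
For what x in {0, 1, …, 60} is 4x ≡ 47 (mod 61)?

27

4⁻¹ ≡ 46 (mod 61) because 4·46 = 184 = 3·61 + 1.
Multiplying both sides by 46: x ≡ 46·47 = 2162 ≡ 27 (mod 61).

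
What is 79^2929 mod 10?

The units digit of 79^n cycles with period 2: 9, 1, …
2929 leaves remainder 1 on division by 2, so 79^2929 ends in 9.

9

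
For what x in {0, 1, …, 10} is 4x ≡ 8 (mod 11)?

The inverse of 4 mod 11 is 3 (since 4·3 = 12 ≡ 1).
So x ≡ 3·8 = 24 ≡ 2 (mod 11).
Check: 4·2 = 8 = 0·11 + 8.

2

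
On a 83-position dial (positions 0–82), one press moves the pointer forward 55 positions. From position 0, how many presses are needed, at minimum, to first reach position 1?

83 = 1·55 + 28
55 = 1·28 + 27
28 = 1·27 + 1
27 = 27·1 + 0
Back-substituting gives 55·80 ≡ 1 (mod 83).

80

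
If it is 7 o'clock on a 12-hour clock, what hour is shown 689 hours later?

689 = 57·12 + 5, so 689 mod 12 = 5.
7 + 5 → 12 on a 12-hour dial.

12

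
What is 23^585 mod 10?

Powers of 3 mod 10 repeat with period 4: 3, 9, 7, 1.
585 leaves remainder 1 on division by 4, so 23^585 ends in 3.

3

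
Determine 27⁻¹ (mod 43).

43 = 1·27 + 16
27 = 1·16 + 11
16 = 1·11 + 5
11 = 2·5 + 1
5 = 5·1 + 0
Back-substituting gives 27·8 ≡ 1 (mod 43).

8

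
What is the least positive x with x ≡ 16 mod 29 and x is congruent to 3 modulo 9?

x ≡ 3 (mod 9) gives x ∈ {3, 12, 21, 30, 39, 48, 57, 66, …}.
The first of these with x mod 29 = 16 is 219.

219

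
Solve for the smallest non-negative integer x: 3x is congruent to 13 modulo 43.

33

3⁻¹ ≡ 29 (mod 43) because 3·29 = 87 = 2·43 + 1.
Multiplying both sides by 29: x ≡ 29·13 = 377 ≡ 33 (mod 43).
Check: 3·33 = 99 = 2·43 + 13.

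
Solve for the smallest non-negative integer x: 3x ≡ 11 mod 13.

8

3⁻¹ ≡ 9 (mod 13) because 3·9 = 27 = 2·13 + 1.
So x ≡ 9·11 = 99 ≡ 8 (mod 13).
Check: 3·8 = 24 = 1·13 + 11.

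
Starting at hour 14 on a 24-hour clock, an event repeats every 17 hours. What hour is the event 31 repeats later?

31·17 = 527.
527 − 21·24 = 23, so 527 ≡ 23 (mod 24).
(14 + 23) mod 24 = 13.

13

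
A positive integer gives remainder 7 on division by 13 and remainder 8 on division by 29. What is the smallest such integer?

x ≡ 7 (mod 13) gives x ∈ {7, 20, 33, 46, 59, 72, 85, 98, …}.
The first of these with x mod 29 = 8 is 124.

124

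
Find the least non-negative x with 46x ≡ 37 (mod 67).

11

The inverse of 46 mod 67 is 51 (since 46·51 = 2346 ≡ 1).
Multiplying both sides by 51: x ≡ 51·37 = 1887 ≡ 11 (mod 67).
Check: 46·11 = 506 = 7·67 + 37.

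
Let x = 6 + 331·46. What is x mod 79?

64

331·46 = 15226.
15226 = 192·79 + 58, so 15226 mod 79 = 58.
(6 + 58) mod 79 = 64.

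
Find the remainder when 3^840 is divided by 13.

Square-and-reduce mod 13: 3^1≡3, 3^2≡9, 3^4≡3, 3^8≡9, 3^16≡3, 3^32≡9, 3^64≡3, 3^128≡9, 3^256≡3, 3^512≡9.
840 = 8 + 64 + 256 + 512, so 3^840 ≡ 9·3·3·9 ≡ 1 (mod 13).

1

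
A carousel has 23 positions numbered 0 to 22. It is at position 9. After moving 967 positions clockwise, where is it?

10

967 mod 23 = 1 (since 42·23 = 966).
(9 + 1) mod 23 = 10.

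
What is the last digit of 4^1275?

Powers of 4 mod 10 repeat with period 2: 4, 6.
1275 leaves remainder 1 on division by 2, so 4^1275 ends in 4.

4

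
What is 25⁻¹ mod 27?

27 = 1·25 + 2
25 = 12·2 + 1
2 = 2·1 + 0
Back-substituting gives 25·13 ≡ 1 (mod 27).

13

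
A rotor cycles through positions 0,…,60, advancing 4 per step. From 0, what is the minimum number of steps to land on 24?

4⁻¹ ≡ 46 (mod 61) because 4·46 = 184 = 3·61 + 1.
Multiplying both sides by 46: x ≡ 46·24 = 1104 ≡ 6 (mod 61).

6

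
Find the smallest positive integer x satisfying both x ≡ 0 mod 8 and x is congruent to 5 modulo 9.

32

Since 9·1 ≡ 1 (mod 8), take x = 5 + 9·((0−5)·1 mod 8) = 5 + 9·3 = 32.
Check: 32 mod 8 = 0, 32 mod 9 = 5.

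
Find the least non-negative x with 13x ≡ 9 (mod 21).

13⁻¹ ≡ 13 (mod 21) because 13·13 = 169 = 8·21 + 1.
So x ≡ 13·9 = 117 ≡ 12 (mod 21).

12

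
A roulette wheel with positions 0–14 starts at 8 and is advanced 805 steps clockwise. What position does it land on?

3

805 = 53·15 + 10, so 805 mod 15 = 10.
(8 + 10) mod 15 = 3.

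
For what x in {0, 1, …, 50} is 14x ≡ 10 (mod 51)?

8

14⁻¹ ≡ 11 (mod 51) because 14·11 = 154 = 3·51 + 1.
Multiplying both sides by 11: x ≡ 11·10 = 110 ≡ 8 (mod 51).
Check: 14·8 = 112 = 2·51 + 10.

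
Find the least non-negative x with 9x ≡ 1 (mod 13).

9⁻¹ ≡ 3 (mod 13) because 9·3 = 27 = 2·13 + 1.
So x ≡ 3·1 = 3 ≡ 3 (mod 13).
Check: 9·3 = 27 = 2·13 + 1.

3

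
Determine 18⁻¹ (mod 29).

18·21 = 378 = 13·29 + 1, so 18⁻¹ ≡ 21 (mod 29).

21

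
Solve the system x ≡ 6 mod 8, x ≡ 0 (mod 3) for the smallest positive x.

x ≡ 0 (mod 3) gives x ∈ {0, 3, 6}.
The first of these with x mod 8 = 6 is 6.

6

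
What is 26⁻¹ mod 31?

6

26·6 = 156 = 5·31 + 1, so 26⁻¹ ≡ 6 (mod 31).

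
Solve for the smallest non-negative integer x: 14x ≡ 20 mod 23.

The inverse of 14 mod 23 is 5 (since 14·5 = 70 ≡ 1).
So x ≡ 5·20 = 100 ≡ 8 (mod 23).

8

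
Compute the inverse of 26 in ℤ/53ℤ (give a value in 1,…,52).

51

26·51 = 1326 = 25·53 + 1, so 26⁻¹ ≡ 51 (mod 53).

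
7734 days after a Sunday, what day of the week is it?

Dividing 7734 by 7 gives quotient 1104 and remainder 6.
Sunday + 6 days → Saturday.

Saturday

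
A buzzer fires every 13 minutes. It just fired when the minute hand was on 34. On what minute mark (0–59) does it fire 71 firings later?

71·13 = 923.
923 = 15·60 + 23, so 923 mod 60 = 23.
(34 + 23) mod 60 = 57.

57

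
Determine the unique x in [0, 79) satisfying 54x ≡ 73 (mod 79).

The inverse of 54 mod 79 is 60 (since 54·60 = 3240 ≡ 1).
Multiplying both sides by 60: x ≡ 60·73 = 4380 ≡ 35 (mod 79).
Check: 54·35 = 1890 = 23·79 + 73.

35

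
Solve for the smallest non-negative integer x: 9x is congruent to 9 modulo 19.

9⁻¹ ≡ 17 (mod 19) because 9·17 = 153 = 8·19 + 1.
Multiplying both sides by 17: x ≡ 17·9 = 153 ≡ 1 (mod 19).

1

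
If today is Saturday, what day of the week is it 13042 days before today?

13042 − 1863·7 = 1, so 13042 ≡ 1 (mod 7).
Saturday − 1 day → Friday.

Friday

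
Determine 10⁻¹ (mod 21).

21 = 2·10 + 1
10 = 10·1 + 0
Back-substituting gives 10·19 ≡ 1 (mod 21).

19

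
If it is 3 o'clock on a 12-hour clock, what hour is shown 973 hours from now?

973 = 81·12 + 1, so 973 mod 12 = 1.
3 + 1 → 4 on a 12-hour dial.

4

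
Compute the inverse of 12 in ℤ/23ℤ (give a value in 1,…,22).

2

12·2 = 24 = 1·23 + 1, so 12⁻¹ ≡ 2 (mod 23).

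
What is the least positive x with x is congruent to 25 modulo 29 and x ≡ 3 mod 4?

x ≡ 3 (mod 4) gives x ∈ {3, 7, 11, 15, 19, 23, 27, 31, …}.
The first of these with x mod 29 = 25 is 83.

83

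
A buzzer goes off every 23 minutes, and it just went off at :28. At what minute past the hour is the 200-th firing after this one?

200·23 = 4600.
Dividing 4600 by 60 gives quotient 76 and remainder 40.
(28 + 40) mod 60 = 8.

8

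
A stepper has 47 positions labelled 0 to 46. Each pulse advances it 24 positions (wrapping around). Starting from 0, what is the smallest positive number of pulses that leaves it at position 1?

47 = 1·24 + 23
24 = 1·23 + 1
23 = 23·1 + 0
Back-substituting gives 24·2 ≡ 1 (mod 47).

2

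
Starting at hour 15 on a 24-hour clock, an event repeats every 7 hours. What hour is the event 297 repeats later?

6

297·7 = 2079.
2079 mod 24 = 15 (since 86·24 = 2064).
(15 + 15) mod 24 = 6.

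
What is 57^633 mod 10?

7

Powers of 7 mod 10 repeat with period 4: 7, 9, 3, 1.
633 leaves remainder 1 on division by 4, so 57^633 ends in 7.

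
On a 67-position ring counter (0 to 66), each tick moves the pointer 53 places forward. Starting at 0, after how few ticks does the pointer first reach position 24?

53⁻¹ ≡ 43 (mod 67) because 53·43 = 2279 = 34·67 + 1.
So x ≡ 43·24 = 1032 ≡ 27 (mod 67).

27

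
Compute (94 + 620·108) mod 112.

620·108 = 66960.
66960 = 597·112 + 96, so 66960 mod 112 = 96.
(94 + 96) mod 112 = 78.

78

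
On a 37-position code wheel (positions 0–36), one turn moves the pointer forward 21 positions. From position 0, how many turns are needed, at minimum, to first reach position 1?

21·30 = 630 = 17·37 + 1, so 21⁻¹ ≡ 30 (mod 37).

30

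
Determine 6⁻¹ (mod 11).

2

6·2 = 12 = 1·11 + 1, so 6⁻¹ ≡ 2 (mod 11).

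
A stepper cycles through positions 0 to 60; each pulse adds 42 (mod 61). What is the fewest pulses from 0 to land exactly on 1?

61 = 1·42 + 19
42 = 2·19 + 4
19 = 4·4 + 3
4 = 1·3 + 1
3 = 3·1 + 0
Back-substituting gives 42·16 ≡ 1 (mod 61).

16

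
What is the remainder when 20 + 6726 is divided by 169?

6726 mod 169 = 135 (since 39·169 = 6591).
(20 + 135) mod 169 = 155.

155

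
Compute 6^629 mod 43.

Successive squares of 6 mod 43: 6^1≡6, 6^2≡36, 6^4≡6, 6^8≡36, 6^16≡6, 6^32≡36, 6^64≡6, 6^128≡36, 6^256≡6, 6^512≡36.
Since 629 = 1 + 4 + 16 + 32 + 64 + 512 in binary, 6^629 ≡ 6·6·6·36·6·36 ≡ 36 (mod 43).

36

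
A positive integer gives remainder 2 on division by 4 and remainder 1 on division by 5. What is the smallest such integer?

x ≡ 2 (mod 4) gives x ∈ {2, 6}.
The first of these with x mod 5 = 1 is 6.

6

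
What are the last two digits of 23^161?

Successive squares of 23 mod 100: 23^1≡23, 23^2≡29, 23^4≡41, 23^8≡81, 23^16≡61, 23^32≡21, 23^64≡41, 23^128≡81.
Since 161 = 1 + 32 + 128 in binary, 23^161 ≡ 23·21·81 ≡ 23 (mod 100).

23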